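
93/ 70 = 1.33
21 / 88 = 0.24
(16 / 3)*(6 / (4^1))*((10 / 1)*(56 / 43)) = 4480 / 43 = 104.19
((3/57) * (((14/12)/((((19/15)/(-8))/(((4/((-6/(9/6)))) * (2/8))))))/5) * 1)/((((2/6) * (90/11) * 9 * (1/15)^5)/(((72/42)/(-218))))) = -4.72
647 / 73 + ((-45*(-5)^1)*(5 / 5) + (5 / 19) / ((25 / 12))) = 1622716 / 6935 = 233.99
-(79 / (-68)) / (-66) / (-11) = 79 / 49368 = 0.00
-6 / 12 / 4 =-1 / 8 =-0.12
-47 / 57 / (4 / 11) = -2.27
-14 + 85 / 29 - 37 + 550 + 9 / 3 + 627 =1131.93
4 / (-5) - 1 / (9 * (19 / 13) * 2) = -1433 / 1710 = -0.84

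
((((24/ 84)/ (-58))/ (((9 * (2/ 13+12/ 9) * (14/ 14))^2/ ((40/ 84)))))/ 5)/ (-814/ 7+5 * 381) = -169/ 115431624882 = -0.00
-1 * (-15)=15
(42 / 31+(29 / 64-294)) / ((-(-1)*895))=-579709 / 1775680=-0.33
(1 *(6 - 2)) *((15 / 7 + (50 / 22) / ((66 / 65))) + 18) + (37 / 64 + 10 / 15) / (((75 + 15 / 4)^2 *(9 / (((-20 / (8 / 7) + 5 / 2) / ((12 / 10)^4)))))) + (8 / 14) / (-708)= 118348745287303 / 1321983343296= 89.52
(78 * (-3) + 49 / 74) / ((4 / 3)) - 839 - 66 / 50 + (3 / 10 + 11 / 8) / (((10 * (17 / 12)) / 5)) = -127653311 / 125800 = -1014.73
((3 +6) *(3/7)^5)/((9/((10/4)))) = 1215/33614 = 0.04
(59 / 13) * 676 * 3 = 9204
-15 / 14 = -1.07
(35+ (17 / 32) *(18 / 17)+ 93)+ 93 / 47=98167 / 752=130.54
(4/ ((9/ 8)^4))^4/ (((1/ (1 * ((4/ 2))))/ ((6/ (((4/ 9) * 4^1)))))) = 18014398509481984/ 68630377364883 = 262.48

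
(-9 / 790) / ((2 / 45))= -0.26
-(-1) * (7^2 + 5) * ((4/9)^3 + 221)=322346/27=11938.74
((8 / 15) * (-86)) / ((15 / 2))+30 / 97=-126722 / 21825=-5.81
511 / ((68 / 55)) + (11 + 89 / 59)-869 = -1778049 / 4012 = -443.18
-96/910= -48/455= -0.11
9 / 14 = 0.64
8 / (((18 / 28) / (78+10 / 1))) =9856 / 9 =1095.11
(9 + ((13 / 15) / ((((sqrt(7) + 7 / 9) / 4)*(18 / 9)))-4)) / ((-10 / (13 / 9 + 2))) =-13733 / 8325-1209*sqrt(7) / 12950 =-1.90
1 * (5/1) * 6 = 30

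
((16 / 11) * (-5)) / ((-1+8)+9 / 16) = -0.96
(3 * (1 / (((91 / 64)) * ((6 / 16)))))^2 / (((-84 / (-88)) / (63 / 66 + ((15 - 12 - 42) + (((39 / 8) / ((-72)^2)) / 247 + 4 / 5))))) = -550963979264 / 446056065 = -1235.19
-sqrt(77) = -8.77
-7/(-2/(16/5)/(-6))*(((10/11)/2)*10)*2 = -610.91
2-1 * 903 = -901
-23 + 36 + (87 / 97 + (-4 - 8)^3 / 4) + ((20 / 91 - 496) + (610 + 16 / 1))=-2541146 / 8827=-287.88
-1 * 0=0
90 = 90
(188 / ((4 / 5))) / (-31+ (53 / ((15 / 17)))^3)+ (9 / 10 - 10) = -33271461833 / 3656640380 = -9.10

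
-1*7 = -7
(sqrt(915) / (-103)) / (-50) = sqrt(915) / 5150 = 0.01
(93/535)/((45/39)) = 403/2675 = 0.15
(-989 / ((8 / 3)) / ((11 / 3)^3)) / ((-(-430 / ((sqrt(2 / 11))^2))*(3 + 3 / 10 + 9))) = -621 / 2401124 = -0.00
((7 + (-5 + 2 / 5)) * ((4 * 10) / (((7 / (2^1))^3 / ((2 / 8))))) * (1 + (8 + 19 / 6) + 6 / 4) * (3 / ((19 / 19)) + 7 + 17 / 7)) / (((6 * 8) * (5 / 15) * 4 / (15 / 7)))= 3.18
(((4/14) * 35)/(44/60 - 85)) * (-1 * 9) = 675/632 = 1.07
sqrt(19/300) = sqrt(57)/30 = 0.25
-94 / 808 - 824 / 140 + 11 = 70671 / 14140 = 5.00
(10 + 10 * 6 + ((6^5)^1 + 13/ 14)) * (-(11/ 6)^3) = -48739889/ 1008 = -48353.06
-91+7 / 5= -448 / 5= -89.60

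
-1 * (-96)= 96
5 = 5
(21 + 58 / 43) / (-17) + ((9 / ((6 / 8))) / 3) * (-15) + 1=-44090 / 731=-60.31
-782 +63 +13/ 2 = -712.50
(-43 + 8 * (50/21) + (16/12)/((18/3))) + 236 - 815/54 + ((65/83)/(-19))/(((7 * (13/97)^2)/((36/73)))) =15921802847/80814942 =197.02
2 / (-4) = -1 / 2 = -0.50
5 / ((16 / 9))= 45 / 16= 2.81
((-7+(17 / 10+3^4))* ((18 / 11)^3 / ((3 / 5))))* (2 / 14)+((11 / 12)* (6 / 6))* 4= 2309899 / 27951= 82.64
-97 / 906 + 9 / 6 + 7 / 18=4843 / 2718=1.78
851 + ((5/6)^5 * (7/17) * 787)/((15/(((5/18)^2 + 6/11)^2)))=4303735619443021/5037346423296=854.37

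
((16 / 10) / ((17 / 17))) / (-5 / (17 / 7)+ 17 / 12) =-1632 / 655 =-2.49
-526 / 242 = -263 / 121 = -2.17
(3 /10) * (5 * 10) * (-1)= -15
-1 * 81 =-81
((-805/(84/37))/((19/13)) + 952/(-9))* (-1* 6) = 238297/114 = 2090.32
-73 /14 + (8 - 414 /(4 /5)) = -3603 /7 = -514.71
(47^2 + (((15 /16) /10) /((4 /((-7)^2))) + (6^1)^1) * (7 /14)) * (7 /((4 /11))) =43614263 /1024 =42592.05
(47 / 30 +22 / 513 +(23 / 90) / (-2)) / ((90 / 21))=106421 / 307800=0.35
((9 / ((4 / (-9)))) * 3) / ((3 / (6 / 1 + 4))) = -405 / 2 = -202.50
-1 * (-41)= 41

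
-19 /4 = -4.75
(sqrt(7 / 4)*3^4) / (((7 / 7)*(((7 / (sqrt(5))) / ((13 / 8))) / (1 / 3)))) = 351*sqrt(35) / 112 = 18.54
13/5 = 2.60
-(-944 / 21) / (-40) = -118 / 105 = -1.12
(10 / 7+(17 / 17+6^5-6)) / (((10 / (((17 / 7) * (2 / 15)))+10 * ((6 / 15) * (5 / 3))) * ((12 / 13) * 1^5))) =12023947 / 53620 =224.24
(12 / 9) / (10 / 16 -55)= -32 / 1305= -0.02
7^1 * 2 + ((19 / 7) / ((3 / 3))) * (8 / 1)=250 / 7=35.71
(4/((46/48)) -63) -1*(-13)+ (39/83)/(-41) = -3587659/78269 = -45.84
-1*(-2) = 2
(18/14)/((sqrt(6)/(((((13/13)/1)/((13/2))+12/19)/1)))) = 291 * sqrt(6)/1729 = 0.41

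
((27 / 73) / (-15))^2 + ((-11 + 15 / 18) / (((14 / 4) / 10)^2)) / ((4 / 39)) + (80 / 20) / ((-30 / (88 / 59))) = -935208795217 / 1155460425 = -809.38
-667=-667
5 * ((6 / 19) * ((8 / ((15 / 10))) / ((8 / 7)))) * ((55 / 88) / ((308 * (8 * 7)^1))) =25 / 93632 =0.00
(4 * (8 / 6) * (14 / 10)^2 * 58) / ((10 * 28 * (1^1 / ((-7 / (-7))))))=812 / 375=2.17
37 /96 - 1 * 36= -3419 /96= -35.61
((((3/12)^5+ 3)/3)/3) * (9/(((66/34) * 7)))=7463/33792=0.22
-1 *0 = 0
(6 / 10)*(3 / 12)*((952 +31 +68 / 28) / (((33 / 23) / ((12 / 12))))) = 79327 / 770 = 103.02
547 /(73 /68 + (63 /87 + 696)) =1078684 /1376057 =0.78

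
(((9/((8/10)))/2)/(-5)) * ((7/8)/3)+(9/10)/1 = 183/320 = 0.57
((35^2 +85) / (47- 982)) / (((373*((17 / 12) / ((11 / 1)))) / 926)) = -2911344 / 107797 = -27.01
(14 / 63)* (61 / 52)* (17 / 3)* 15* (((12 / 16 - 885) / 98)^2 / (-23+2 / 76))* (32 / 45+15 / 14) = -379712334509 / 2712784256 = -139.97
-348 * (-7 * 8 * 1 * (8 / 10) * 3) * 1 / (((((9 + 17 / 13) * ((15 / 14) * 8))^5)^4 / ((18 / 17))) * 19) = 307839173491856907512914419217030258112603 / 99212985248986096849665600119169495984020345318050627584000000000000000000000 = 0.00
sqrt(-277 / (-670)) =0.64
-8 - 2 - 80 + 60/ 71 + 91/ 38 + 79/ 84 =-9724747/ 113316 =-85.82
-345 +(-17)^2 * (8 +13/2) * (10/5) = 8036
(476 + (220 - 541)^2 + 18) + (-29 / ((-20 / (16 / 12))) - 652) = 1543274 / 15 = 102884.93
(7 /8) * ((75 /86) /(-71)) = -525 /48848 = -0.01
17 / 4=4.25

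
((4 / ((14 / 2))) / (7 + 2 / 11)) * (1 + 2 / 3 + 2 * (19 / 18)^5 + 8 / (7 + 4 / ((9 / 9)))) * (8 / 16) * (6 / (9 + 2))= 0.11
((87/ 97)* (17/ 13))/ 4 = 1479/ 5044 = 0.29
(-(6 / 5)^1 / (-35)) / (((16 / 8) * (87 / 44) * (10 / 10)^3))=44 / 5075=0.01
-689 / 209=-3.30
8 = 8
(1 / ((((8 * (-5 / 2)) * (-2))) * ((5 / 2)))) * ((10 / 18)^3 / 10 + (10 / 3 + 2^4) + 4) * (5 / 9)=6809 / 52488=0.13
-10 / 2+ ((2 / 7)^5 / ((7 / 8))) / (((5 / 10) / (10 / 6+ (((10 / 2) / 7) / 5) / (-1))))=-12336761 / 2470629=-4.99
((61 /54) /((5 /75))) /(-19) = -305 /342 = -0.89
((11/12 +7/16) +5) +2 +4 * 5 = 1361/48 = 28.35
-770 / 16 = -385 / 8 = -48.12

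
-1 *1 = -1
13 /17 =0.76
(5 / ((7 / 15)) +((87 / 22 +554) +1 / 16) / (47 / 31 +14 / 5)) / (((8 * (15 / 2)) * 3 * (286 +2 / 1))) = 7692649 / 2848462848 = 0.00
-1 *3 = -3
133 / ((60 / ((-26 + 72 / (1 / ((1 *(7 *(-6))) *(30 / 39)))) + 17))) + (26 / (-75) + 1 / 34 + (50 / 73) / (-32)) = -100216834723 / 19359600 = -5176.60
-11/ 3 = -3.67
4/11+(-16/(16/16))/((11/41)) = -652/11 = -59.27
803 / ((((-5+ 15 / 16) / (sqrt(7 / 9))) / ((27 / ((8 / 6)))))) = -86724 * sqrt(7) / 65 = -3530.00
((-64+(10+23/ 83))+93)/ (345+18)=0.11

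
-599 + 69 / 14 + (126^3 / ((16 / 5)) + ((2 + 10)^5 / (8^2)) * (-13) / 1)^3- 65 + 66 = 189686654016299347.30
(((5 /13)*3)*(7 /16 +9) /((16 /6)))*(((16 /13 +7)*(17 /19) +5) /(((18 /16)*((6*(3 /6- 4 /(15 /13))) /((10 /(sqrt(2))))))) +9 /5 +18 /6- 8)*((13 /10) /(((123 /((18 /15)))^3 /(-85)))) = 23103 /17230250 +3919809*sqrt(2) /3030180686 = 0.00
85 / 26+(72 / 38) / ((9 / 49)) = 6711 / 494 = 13.59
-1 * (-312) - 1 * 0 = 312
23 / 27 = 0.85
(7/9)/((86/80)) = 280/387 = 0.72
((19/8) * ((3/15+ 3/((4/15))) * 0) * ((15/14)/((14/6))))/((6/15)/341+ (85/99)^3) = 0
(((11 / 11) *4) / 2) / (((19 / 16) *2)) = 16 / 19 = 0.84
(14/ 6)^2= 5.44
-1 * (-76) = 76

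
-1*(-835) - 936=-101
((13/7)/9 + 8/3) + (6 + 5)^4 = 922564/63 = 14643.87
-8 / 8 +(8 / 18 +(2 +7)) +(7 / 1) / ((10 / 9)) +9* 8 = 7807 / 90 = 86.74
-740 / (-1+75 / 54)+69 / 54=-1901.58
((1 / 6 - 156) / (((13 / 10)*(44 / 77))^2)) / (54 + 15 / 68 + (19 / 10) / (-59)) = -5.21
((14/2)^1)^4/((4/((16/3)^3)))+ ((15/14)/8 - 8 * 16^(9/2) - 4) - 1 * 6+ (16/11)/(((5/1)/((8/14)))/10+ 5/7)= -5939053402001/2960496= -2006100.80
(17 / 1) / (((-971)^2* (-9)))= -17 / 8485569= -0.00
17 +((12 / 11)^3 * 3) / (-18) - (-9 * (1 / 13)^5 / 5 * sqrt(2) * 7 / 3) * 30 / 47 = 126 * sqrt(2) / 17450771 +22339 / 1331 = 16.78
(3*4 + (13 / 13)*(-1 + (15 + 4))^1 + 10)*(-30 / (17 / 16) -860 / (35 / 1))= -251360 / 119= -2112.27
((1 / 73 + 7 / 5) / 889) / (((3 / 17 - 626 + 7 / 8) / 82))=-46784 / 224219135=-0.00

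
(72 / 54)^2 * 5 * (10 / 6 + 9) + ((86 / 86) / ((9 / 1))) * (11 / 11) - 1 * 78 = 457 / 27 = 16.93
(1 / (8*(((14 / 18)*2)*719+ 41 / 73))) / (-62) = -657 / 364652752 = -0.00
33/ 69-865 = -19884/ 23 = -864.52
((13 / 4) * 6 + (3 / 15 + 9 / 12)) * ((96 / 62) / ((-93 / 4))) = -6544 / 4805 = -1.36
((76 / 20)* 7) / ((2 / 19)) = 2527 / 10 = 252.70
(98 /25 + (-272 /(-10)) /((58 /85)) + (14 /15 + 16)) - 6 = 119006 /2175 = 54.72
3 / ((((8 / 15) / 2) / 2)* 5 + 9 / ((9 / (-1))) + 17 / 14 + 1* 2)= 126 / 121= 1.04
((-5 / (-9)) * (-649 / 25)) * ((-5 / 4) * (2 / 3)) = 12.02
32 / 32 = 1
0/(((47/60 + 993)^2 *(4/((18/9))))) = 0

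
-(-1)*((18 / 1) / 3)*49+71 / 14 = 4187 / 14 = 299.07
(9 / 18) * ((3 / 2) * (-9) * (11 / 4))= -297 / 16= -18.56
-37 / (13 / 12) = -444 / 13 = -34.15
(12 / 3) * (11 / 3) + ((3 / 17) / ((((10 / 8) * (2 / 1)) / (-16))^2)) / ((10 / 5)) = 23308 / 1275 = 18.28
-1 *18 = -18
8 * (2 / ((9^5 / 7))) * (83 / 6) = 4648 / 177147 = 0.03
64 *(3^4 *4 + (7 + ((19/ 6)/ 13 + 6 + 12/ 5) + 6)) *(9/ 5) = 12940896/ 325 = 39818.14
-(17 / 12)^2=-289 / 144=-2.01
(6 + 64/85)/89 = 574/7565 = 0.08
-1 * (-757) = 757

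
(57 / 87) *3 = 1.97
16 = 16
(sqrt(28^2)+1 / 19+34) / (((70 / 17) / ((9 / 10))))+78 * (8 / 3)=221.56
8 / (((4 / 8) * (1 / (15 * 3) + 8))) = 720 / 361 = 1.99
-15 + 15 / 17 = -240 / 17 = -14.12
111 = 111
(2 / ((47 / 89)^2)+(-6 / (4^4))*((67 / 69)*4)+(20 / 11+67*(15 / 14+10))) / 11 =68.24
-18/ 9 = -2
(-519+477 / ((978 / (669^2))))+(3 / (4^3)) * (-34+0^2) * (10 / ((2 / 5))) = 1135680255 / 5216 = 217730.11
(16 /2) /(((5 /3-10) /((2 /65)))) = -48 /1625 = -0.03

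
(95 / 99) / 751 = 95 / 74349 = 0.00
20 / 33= 0.61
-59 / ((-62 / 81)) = 4779 / 62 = 77.08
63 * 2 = 126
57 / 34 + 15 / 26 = 498 / 221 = 2.25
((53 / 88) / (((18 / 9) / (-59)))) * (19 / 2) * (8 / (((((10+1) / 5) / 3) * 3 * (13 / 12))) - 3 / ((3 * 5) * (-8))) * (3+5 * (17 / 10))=-26432190157 / 4026880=-6563.94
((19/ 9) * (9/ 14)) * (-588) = -798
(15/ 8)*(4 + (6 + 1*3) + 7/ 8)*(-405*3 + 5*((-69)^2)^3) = 449209352813175/ 32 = 14037792275411.72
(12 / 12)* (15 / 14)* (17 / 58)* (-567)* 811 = -16751205 / 116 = -144406.94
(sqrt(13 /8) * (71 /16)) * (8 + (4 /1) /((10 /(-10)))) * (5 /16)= 355 * sqrt(26) /256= 7.07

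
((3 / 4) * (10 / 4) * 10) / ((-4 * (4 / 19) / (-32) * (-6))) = -475 / 4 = -118.75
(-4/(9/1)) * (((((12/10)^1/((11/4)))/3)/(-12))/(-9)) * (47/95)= -376/1269675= -0.00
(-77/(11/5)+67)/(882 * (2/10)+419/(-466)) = 74560/408917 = 0.18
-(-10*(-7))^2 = -4900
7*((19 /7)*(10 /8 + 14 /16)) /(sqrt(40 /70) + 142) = 160531 /564576 - 323*sqrt(7) /564576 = 0.28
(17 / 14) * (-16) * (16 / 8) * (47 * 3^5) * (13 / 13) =-3106512 / 7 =-443787.43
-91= -91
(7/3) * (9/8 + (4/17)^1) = 1295/408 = 3.17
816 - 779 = 37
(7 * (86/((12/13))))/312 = 301/144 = 2.09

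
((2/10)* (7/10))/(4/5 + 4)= 7/240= 0.03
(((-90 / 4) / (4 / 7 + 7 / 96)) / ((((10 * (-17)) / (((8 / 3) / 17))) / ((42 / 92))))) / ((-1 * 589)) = -42336 / 1695230939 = -0.00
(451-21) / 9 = 47.78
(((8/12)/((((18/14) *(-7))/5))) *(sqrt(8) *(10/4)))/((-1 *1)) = 50 *sqrt(2)/27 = 2.62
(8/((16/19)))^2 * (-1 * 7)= -2527/4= -631.75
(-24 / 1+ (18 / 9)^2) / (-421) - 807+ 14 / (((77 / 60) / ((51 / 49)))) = -180536333 / 226919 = -795.60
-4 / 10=-2 / 5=-0.40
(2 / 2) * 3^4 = 81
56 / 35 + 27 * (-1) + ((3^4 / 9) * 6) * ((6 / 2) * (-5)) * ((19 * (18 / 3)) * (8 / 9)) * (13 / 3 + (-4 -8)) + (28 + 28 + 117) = 3147138 / 5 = 629427.60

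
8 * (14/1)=112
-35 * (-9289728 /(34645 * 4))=16257024 /6929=2346.23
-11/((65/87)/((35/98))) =-957/182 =-5.26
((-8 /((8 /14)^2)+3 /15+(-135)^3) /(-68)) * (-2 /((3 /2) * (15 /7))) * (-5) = 19136439 /170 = 112567.29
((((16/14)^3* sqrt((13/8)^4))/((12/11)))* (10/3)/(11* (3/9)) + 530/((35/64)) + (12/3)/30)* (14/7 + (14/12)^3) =129265505/37044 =3489.51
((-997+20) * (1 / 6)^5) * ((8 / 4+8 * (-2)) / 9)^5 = 16420439 / 14348907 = 1.14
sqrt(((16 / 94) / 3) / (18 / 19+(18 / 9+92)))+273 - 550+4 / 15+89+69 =-1781 / 15+sqrt(2416458) / 63591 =-118.71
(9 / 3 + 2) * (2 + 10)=60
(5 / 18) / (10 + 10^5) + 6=2160217 / 360036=6.00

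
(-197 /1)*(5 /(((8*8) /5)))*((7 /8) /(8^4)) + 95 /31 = 198160715 /65011712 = 3.05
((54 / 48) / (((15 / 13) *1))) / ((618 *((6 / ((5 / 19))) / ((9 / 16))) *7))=39 / 7013888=0.00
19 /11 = 1.73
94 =94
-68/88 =-17/22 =-0.77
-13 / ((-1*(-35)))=-13 / 35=-0.37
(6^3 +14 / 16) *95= 20603.12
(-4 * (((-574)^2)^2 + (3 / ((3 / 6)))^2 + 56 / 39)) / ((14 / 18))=-50803475399088 / 91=-558279949440.53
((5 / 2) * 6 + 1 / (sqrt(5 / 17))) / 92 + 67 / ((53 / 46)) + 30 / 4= sqrt(85) / 460 + 320909 / 4876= 65.83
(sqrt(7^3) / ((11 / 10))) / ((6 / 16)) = 560 * sqrt(7) / 33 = 44.90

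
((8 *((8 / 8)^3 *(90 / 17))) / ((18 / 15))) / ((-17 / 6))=-3600 / 289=-12.46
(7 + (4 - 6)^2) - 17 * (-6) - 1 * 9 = 104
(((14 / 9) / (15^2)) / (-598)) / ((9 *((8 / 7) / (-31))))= 1519 / 43594200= 0.00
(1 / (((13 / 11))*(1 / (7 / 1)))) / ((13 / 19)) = 1463 / 169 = 8.66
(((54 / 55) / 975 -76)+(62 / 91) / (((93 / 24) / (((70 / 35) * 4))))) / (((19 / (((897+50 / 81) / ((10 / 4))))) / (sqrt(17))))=-1357203246836 * sqrt(17) / 962836875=-5811.88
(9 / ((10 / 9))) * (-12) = -97.20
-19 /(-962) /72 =19 /69264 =0.00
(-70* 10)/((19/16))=-11200/19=-589.47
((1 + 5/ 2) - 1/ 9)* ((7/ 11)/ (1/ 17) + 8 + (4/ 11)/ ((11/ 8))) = 140849/ 2178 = 64.67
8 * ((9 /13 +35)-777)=-77096 /13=-5930.46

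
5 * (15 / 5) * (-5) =-75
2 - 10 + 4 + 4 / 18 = -34 / 9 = -3.78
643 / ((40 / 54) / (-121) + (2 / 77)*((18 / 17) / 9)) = -249981039 / 1192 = -209715.64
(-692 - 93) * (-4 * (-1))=-3140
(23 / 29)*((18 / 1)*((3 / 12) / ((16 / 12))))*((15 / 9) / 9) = 115 / 232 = 0.50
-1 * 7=-7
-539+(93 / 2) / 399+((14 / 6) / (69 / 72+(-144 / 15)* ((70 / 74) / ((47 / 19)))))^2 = -1834925611156327 / 3409732161626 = -538.14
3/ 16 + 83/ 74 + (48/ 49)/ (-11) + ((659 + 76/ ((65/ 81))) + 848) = 33245875853/ 20740720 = 1602.93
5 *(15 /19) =75 /19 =3.95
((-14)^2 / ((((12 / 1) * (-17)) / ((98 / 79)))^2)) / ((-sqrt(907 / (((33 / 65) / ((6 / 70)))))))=-117649 * sqrt(907907) / 191401428231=-0.00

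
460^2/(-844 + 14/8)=-251.23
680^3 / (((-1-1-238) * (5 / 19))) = -14935520 / 3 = -4978506.67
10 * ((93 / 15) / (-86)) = -31 / 43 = -0.72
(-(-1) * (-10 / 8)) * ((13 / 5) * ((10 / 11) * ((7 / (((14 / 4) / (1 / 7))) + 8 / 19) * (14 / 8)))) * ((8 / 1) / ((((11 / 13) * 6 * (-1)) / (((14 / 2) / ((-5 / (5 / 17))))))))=-278005 / 117249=-2.37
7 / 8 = 0.88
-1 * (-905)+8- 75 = 838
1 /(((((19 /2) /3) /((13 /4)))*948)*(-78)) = -0.00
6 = 6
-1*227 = -227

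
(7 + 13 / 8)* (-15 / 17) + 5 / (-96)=-12505 / 1632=-7.66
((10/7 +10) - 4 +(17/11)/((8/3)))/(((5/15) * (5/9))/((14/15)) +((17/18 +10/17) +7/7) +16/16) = 83861/39072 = 2.15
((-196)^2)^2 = 1475789056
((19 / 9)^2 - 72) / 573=-5471 / 46413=-0.12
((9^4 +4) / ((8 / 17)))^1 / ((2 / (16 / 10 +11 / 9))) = 2834767 / 144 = 19685.88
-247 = -247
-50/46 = -25/23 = -1.09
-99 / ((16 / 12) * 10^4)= -297 / 40000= -0.01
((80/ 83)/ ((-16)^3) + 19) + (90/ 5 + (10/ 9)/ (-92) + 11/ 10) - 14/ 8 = 799126793/ 21991680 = 36.34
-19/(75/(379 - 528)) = 2831/75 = 37.75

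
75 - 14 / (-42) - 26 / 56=6289 / 84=74.87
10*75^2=56250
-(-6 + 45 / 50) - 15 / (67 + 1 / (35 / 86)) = 118731 / 24310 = 4.88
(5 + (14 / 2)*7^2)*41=14268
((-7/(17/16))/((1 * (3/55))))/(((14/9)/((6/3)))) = -2640/17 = -155.29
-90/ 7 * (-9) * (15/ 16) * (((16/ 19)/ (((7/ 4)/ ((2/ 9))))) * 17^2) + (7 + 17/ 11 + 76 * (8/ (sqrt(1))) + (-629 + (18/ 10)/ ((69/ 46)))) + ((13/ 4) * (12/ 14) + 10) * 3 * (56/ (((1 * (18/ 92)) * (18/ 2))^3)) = 33876637388597/ 9070812135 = 3734.69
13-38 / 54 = 332 / 27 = 12.30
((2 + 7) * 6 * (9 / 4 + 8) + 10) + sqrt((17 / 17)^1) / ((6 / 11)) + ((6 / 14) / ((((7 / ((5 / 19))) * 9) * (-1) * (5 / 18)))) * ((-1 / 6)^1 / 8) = 12631811 / 22344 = 565.33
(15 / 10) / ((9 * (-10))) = -1 / 60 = -0.02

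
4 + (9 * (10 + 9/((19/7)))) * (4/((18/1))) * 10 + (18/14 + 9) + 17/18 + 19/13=8807759/31122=283.01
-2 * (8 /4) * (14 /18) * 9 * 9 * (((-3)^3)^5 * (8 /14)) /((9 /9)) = 2066242608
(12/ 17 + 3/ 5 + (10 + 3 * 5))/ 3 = 2236/ 255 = 8.77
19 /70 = 0.27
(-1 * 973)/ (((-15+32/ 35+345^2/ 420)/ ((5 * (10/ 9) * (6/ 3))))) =-13622000/ 339327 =-40.14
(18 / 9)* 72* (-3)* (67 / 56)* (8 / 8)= -3618 / 7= -516.86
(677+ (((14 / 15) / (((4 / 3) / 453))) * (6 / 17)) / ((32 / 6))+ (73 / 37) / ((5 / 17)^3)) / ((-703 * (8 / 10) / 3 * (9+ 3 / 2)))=-975617103 / 2476247200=-0.39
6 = 6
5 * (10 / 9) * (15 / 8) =125 / 12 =10.42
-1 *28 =-28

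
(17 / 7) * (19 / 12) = 3.85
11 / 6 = 1.83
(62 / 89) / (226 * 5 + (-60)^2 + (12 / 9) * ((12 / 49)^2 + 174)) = 74431 / 530170953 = 0.00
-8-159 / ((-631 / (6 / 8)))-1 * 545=-1395295 / 2524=-552.81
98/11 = 8.91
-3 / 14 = -0.21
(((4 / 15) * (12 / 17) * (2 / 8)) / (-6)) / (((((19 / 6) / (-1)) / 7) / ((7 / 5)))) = 196 / 8075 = 0.02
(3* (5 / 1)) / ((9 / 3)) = 5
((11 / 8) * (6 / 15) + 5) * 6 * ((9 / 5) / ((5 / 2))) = 2997 / 125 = 23.98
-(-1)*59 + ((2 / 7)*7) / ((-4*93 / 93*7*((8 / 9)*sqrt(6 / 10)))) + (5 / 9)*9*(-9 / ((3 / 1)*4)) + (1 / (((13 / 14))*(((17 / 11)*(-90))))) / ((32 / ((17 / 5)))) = 5171323 / 93600 -3*sqrt(15) / 112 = 55.15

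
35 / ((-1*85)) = -7 / 17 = -0.41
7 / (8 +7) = 7 / 15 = 0.47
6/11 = 0.55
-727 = -727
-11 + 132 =121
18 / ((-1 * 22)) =-9 / 11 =-0.82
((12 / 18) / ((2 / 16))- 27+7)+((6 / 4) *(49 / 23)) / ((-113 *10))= -2287561 / 155940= -14.67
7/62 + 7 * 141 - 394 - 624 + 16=-923/62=-14.89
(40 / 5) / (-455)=-8 / 455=-0.02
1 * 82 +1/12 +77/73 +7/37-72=11.33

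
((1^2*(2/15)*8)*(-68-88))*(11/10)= -4576/25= -183.04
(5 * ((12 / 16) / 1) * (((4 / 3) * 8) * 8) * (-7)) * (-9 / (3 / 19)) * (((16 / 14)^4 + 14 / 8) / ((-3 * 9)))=-16342.83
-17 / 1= -17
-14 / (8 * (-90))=0.02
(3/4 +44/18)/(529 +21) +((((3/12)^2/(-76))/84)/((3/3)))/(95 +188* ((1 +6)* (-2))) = 248342021/42757989120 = 0.01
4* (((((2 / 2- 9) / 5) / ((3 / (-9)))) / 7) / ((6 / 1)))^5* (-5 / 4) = -1024 / 10504375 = -0.00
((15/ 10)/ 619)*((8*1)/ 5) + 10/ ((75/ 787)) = 974342/ 9285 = 104.94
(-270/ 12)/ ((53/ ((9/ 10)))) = -0.38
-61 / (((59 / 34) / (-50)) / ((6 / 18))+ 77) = -1700 / 2143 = -0.79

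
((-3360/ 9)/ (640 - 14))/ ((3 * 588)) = -20/ 59157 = -0.00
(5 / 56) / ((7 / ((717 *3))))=10755 / 392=27.44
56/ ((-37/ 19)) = -28.76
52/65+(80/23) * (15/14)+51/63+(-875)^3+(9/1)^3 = -231122793529/345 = -669921140.66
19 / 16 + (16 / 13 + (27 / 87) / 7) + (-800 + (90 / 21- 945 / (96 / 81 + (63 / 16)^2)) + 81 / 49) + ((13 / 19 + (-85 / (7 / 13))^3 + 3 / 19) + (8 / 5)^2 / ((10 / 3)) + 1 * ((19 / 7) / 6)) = -1338113233189785711913 / 340100085234000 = -3934468.97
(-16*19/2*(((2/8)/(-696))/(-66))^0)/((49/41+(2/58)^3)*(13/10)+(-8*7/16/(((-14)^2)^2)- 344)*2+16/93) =387872057516160/1751228119493773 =0.22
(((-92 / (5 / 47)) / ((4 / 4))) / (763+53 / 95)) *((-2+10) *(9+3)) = -3943488 / 36269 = -108.73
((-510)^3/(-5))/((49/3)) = 79590600/49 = 1624297.96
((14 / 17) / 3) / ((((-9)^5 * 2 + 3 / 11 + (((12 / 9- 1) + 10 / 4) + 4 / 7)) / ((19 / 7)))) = -5852 / 927512809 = -0.00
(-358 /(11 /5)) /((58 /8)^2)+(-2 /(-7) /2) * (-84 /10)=-198706 /46255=-4.30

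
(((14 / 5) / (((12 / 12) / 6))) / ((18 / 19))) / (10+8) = 133 / 135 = 0.99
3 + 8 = 11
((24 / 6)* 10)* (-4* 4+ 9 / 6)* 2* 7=-8120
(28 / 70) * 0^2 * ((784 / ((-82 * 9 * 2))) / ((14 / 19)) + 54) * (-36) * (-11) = 0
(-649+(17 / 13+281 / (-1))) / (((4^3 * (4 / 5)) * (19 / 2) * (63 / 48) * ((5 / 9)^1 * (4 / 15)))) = -543285 / 55328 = -9.82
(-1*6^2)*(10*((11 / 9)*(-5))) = 2200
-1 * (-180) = 180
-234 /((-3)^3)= 26 /3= 8.67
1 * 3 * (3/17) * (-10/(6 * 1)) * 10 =-150/17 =-8.82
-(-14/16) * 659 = 4613/8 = 576.62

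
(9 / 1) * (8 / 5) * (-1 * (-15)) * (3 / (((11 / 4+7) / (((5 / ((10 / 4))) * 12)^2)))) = 497664 / 13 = 38281.85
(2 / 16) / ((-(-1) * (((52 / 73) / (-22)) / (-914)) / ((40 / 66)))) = 166805 / 78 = 2138.53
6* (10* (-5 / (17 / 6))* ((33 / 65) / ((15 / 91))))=-5544 / 17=-326.12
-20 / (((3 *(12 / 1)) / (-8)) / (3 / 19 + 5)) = 3920 / 171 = 22.92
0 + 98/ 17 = 98/ 17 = 5.76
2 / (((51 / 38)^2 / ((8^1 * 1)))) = 23104 / 2601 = 8.88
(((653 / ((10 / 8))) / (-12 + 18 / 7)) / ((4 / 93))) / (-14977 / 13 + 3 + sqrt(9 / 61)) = 71842407 * sqrt(61) / 1497295025930 + 76298478347 / 68058864815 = 1.12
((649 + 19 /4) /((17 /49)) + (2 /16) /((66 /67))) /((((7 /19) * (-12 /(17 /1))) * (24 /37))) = -11891216177 /1064448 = -11171.25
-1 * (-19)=19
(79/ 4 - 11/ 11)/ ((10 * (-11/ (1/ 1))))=-15/ 88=-0.17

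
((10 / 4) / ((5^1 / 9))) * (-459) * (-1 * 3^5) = 1003833 / 2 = 501916.50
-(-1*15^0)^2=-1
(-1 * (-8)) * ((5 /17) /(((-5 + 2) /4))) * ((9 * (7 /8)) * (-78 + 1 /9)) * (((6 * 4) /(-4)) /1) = -196280 /17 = -11545.88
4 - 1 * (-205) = 209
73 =73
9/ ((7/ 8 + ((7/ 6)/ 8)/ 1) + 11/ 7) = 3024/ 871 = 3.47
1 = 1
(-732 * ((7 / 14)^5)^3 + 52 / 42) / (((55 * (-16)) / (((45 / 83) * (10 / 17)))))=-3137235 / 7120289792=-0.00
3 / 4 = 0.75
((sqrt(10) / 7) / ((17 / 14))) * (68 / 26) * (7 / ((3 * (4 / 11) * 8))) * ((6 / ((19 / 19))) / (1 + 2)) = 77 * sqrt(10) / 156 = 1.56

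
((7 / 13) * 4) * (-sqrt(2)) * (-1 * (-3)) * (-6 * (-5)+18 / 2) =-252 * sqrt(2) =-356.38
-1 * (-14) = 14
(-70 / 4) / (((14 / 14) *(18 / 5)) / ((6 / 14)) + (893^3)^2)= -175 / 5071176816415098574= -0.00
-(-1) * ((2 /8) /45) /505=0.00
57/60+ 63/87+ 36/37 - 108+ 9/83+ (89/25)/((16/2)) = -1866666939/17811800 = -104.80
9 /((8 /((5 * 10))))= 225 /4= 56.25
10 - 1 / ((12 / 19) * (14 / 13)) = 1433 / 168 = 8.53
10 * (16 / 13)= 160 / 13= 12.31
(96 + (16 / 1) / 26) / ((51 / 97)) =121832 / 663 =183.76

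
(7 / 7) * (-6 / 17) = -6 / 17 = -0.35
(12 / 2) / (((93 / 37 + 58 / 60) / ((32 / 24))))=8880 / 3863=2.30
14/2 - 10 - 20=-23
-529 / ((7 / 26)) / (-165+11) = 6877 / 539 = 12.76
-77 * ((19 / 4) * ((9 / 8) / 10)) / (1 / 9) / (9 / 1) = -41.15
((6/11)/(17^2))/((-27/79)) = -158/28611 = -0.01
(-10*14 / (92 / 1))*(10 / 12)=-175 / 138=-1.27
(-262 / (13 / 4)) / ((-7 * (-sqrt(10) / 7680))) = -804864 * sqrt(10) / 91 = -27969.27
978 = 978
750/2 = 375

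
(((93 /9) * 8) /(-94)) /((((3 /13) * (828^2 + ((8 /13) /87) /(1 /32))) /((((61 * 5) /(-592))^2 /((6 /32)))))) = -2826676255 /359217283576896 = -0.00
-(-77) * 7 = 539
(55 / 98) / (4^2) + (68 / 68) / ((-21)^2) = 527 / 14112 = 0.04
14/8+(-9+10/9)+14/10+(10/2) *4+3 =3287/180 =18.26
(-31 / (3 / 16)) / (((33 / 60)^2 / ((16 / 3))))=-2914.97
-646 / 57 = -34 / 3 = -11.33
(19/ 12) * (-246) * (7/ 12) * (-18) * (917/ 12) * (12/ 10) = 15001203/ 40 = 375030.08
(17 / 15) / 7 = 17 / 105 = 0.16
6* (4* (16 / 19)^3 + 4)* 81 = 21296520 / 6859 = 3104.90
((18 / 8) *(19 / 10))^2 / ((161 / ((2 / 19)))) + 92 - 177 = -10946461 / 128800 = -84.99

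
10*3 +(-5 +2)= 27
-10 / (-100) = 1 / 10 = 0.10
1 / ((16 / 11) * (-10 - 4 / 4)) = -1 / 16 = -0.06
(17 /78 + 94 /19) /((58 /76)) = 7655 /1131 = 6.77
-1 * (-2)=2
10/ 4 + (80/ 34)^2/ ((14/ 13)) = 30915/ 4046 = 7.64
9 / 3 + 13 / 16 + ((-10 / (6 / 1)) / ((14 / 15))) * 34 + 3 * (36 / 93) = -193531 / 3472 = -55.74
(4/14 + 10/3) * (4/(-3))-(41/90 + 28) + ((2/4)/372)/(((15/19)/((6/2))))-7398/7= -28387063/26040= -1090.13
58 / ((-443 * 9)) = -58 / 3987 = -0.01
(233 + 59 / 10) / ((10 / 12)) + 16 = 7567 / 25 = 302.68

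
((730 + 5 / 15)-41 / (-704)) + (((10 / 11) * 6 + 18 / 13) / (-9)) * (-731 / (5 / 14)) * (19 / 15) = 5560943669 / 2059200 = 2700.54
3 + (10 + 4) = 17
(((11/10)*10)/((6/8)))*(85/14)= 1870/21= 89.05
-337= -337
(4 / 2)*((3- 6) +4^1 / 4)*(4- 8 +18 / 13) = 136 / 13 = 10.46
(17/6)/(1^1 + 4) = 17/30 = 0.57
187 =187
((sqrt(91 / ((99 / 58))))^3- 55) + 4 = -51 + 5278 * sqrt(58058) / 3267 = 338.27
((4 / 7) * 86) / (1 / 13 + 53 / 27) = 30186 / 1253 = 24.09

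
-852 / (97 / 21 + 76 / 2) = -17892 / 895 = -19.99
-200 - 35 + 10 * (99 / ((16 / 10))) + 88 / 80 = 7697 / 20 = 384.85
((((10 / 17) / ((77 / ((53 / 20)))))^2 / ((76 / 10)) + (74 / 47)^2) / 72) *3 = 1426250362717 / 13807970121792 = 0.10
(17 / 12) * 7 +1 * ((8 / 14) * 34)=2465 / 84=29.35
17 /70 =0.24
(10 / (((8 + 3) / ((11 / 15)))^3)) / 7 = 0.00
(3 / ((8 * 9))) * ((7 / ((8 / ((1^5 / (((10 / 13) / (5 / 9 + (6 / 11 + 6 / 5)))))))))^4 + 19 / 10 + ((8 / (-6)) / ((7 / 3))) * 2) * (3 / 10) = 820935036217380892807 / 1377110439936000000000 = 0.60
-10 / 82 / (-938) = 5 / 38458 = 0.00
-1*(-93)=93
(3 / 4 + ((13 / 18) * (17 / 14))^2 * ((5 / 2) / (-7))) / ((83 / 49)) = 422587 / 1505952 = 0.28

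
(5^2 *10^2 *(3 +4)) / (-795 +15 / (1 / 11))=-250 / 9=-27.78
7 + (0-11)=-4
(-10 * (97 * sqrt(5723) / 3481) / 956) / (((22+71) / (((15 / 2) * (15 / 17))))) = -36375 * sqrt(5723) / 1753769572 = -0.00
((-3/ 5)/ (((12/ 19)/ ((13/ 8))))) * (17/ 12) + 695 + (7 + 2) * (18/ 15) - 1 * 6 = 1339417/ 1920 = 697.61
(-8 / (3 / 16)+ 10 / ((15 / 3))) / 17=-122 / 51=-2.39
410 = 410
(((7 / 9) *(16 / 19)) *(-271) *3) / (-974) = 15176 / 27759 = 0.55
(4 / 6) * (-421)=-280.67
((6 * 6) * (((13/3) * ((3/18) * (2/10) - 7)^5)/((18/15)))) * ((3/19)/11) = -24804386893/810000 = -30622.70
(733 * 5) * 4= 14660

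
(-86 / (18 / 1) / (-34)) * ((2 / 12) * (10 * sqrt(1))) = 0.23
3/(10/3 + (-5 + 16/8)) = 9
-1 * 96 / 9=-32 / 3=-10.67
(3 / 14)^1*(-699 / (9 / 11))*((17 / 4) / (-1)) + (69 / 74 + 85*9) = 3199139 / 2072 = 1543.99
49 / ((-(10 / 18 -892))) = 0.05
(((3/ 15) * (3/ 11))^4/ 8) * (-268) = -5427/ 18301250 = -0.00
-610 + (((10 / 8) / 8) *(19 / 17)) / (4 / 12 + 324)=-610.00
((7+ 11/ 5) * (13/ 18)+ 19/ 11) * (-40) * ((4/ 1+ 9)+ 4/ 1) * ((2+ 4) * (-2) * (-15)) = -1024698.18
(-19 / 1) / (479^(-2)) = -4359379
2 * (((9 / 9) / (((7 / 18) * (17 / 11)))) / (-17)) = -396 / 2023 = -0.20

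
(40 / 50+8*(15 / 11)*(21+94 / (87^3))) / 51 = 2775389444 / 615700305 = 4.51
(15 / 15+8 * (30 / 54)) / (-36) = -49 / 324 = -0.15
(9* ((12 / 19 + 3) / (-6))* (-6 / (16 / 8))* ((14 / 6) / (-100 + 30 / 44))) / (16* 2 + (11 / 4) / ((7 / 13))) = -0.01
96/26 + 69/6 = 395/26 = 15.19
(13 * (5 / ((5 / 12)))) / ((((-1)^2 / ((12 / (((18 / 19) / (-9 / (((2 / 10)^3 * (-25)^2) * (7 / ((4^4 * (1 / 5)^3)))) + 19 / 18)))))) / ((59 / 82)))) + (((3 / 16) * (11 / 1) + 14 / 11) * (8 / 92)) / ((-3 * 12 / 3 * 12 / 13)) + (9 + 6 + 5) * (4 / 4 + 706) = 778551469847167 / 52279920000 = 14891.98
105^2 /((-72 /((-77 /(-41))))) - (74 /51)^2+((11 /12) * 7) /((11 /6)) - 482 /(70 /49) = -2659974461 /4265640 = -623.58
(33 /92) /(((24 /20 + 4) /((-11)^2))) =8.35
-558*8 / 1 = -4464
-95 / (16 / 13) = -1235 / 16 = -77.19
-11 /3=-3.67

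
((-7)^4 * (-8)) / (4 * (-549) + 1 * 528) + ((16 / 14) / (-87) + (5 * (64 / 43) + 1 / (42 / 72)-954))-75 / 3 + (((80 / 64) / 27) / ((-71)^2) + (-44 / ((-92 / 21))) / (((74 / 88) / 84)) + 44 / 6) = 4196340104611919 / 80306605083924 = 52.25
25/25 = 1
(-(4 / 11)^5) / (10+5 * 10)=-256 / 2415765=-0.00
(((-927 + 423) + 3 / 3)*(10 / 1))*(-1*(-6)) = -30180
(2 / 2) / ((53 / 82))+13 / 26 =217 / 106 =2.05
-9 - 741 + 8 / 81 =-60742 / 81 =-749.90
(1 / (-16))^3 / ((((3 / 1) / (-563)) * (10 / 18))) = 1689 / 20480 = 0.08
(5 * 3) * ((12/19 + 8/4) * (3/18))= 125/19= 6.58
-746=-746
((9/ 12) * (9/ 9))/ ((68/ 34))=3/ 8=0.38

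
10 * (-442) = -4420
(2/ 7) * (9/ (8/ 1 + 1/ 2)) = 0.30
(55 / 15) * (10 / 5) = 22 / 3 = 7.33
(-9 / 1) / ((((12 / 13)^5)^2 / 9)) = -137858491849 / 764411904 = -180.35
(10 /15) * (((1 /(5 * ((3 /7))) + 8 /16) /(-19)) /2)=-29 /1710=-0.02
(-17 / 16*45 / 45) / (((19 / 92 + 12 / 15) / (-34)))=35.89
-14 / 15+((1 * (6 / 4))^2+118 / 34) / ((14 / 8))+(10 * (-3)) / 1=-49381 / 1785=-27.66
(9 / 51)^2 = 9 / 289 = 0.03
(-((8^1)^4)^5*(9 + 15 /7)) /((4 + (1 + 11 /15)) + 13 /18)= -8093508962340065771520 /4067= -1990044003525956668.68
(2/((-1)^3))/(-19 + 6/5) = 10/89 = 0.11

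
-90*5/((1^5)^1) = -450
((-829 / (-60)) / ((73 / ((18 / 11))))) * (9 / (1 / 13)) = 290979 / 8030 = 36.24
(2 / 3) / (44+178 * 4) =1 / 1134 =0.00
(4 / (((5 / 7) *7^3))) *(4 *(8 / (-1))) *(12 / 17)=-0.37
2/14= 1/7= 0.14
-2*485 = -970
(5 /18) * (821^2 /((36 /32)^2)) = 147937.67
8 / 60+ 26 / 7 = 404 / 105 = 3.85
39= 39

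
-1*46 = -46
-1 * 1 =-1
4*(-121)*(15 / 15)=-484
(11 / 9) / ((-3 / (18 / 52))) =-11 / 78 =-0.14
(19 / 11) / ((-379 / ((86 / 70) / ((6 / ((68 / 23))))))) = -27778 / 10068135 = -0.00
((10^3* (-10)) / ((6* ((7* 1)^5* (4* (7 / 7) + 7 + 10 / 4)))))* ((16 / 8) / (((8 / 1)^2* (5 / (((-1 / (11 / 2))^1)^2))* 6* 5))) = -25 / 494176221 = -0.00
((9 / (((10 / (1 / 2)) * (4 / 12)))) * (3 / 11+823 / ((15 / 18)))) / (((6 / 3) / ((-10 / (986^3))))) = -1466991 / 210888756320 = -0.00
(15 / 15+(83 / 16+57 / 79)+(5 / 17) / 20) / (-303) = -0.02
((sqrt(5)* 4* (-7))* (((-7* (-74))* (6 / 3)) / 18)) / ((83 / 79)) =-1145816* sqrt(5) / 747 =-3429.88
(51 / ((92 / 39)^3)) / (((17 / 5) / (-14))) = -6228495 / 389344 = -16.00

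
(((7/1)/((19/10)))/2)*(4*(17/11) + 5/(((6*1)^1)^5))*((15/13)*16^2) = 740352200/220077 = 3364.06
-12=-12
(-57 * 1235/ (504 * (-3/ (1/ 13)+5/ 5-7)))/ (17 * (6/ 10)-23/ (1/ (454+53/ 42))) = -23465/ 79083828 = -0.00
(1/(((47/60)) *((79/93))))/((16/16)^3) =5580/3713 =1.50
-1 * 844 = -844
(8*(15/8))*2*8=240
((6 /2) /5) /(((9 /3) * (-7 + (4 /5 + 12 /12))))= -1 /26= -0.04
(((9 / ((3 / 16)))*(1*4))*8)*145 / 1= 222720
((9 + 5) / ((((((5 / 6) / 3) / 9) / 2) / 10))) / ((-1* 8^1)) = -1134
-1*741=-741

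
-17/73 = -0.23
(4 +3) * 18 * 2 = 252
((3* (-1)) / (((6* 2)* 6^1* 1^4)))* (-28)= 7 / 6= 1.17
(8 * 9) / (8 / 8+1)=36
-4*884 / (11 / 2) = -7072 / 11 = -642.91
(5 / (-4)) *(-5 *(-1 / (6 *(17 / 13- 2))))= 325 / 216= 1.50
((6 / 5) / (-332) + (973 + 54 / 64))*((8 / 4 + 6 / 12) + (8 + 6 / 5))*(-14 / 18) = -1176866327 / 132800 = -8861.95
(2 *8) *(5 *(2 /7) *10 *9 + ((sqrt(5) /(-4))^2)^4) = 58986775 /28672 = 2057.30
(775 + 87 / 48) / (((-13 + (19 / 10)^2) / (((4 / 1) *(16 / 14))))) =-828600 / 2191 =-378.18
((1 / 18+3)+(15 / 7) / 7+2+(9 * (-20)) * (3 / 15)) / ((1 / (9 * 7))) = -27023 / 14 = -1930.21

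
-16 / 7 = -2.29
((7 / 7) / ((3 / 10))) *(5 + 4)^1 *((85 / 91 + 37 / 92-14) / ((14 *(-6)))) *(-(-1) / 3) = 530105 / 351624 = 1.51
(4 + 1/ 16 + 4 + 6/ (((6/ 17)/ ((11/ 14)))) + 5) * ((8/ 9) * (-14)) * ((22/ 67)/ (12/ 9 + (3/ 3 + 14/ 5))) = -29590/ 1407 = -21.03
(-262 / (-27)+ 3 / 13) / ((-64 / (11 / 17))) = -38357 / 381888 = -0.10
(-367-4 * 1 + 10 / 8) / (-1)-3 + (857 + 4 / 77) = 376931 / 308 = 1223.80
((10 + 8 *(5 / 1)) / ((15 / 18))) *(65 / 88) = 44.32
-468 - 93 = -561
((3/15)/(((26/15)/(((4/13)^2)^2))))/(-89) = -384/33045077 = -0.00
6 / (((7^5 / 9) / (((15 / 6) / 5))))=27 / 16807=0.00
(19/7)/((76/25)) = 25/28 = 0.89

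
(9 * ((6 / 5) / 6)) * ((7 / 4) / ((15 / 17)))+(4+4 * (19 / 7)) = 12899 / 700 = 18.43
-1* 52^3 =-140608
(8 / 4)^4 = 16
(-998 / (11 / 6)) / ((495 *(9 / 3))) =-1996 / 5445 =-0.37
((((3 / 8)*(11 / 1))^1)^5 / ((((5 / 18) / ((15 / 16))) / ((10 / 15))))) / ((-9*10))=-39135393 / 1310720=-29.86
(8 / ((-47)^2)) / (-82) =-4 / 90569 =-0.00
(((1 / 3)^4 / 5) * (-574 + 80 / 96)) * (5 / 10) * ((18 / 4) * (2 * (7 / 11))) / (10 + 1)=-24073 / 65340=-0.37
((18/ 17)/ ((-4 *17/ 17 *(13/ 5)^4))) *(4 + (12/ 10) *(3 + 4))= -34875/ 485537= -0.07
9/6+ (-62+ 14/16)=-477/8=-59.62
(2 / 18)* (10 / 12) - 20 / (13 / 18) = -27.60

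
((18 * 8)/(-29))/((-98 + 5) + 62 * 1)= 144/899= 0.16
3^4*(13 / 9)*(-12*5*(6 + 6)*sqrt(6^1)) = -84240*sqrt(6) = -206345.02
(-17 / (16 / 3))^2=2601 / 256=10.16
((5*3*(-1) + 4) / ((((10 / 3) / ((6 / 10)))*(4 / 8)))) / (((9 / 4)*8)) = -11 / 50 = -0.22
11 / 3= 3.67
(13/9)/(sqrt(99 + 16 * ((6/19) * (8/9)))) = 13 * sqrt(336243)/53091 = 0.14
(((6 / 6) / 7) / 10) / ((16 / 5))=1 / 224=0.00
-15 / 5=-3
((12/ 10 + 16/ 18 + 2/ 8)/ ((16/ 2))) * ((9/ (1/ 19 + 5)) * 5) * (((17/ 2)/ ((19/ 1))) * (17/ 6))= 121669/ 36864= 3.30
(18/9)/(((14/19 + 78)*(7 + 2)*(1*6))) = 0.00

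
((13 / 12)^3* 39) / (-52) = -2197 / 2304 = -0.95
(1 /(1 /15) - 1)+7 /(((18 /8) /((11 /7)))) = 170 /9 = 18.89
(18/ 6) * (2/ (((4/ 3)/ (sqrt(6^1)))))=9 * sqrt(6)/ 2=11.02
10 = 10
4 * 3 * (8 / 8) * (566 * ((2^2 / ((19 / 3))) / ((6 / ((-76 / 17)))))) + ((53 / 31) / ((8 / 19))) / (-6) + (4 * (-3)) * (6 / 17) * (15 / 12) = -3202.21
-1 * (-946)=946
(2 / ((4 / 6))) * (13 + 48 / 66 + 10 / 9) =1469 / 33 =44.52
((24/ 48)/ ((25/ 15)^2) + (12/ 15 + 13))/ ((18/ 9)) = 699/ 100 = 6.99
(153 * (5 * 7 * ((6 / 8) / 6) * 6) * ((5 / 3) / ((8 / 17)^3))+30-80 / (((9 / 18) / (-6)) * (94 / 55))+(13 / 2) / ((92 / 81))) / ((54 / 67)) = 1068451966693 / 13283328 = 80435.56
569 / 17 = 33.47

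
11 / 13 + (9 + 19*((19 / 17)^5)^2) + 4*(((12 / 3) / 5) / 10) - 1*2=43209781953712821 / 655198017645925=65.95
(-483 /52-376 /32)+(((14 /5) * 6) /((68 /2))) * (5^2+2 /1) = -17011 /2210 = -7.70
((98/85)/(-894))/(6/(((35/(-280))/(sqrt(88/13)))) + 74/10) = 23569/38382571797 + 7840* sqrt(286)/12794190599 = 0.00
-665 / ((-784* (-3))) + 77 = 25777 / 336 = 76.72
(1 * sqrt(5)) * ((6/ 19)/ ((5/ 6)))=36 * sqrt(5)/ 95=0.85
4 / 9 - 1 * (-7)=67 / 9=7.44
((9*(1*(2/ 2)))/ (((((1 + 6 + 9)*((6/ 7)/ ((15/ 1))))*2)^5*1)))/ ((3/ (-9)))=-1418090625/ 1073741824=-1.32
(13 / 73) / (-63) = -13 / 4599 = -0.00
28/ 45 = 0.62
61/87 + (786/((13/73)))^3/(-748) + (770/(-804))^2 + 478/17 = -221322832078763852545/1925403546924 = -114948802.52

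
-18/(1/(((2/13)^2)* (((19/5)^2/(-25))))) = 25992/105625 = 0.25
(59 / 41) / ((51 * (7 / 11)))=649 / 14637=0.04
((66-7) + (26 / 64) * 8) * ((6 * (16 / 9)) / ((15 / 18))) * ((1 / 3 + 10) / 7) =41168 / 35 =1176.23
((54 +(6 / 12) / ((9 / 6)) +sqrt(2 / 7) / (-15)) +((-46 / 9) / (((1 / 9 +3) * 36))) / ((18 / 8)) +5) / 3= 67261 / 3402 - sqrt(14) / 315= 19.76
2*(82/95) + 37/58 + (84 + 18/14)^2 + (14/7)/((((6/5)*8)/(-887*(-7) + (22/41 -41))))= 568609134223/66417540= 8561.13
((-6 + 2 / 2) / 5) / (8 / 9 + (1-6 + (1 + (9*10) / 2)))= -9 / 377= -0.02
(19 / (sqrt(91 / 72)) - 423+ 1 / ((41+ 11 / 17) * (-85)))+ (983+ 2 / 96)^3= 114 * sqrt(182) / 91+ 30990865181472439 / 32624640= 949922075.24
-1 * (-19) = 19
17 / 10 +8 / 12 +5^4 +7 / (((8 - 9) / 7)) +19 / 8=69689 / 120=580.74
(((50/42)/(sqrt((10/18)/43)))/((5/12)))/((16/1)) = 1.57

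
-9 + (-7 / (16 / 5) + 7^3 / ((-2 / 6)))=-16643 / 16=-1040.19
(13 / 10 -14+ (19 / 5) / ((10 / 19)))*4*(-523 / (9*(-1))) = -286604 / 225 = -1273.80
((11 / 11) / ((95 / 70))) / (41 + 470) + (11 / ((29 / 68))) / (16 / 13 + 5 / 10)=26976986 / 1810035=14.90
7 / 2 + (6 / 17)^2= 2095 / 578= 3.62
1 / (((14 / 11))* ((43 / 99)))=1089 / 602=1.81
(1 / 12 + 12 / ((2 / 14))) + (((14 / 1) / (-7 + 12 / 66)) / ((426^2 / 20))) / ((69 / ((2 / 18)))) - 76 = 13664461649 / 1690448940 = 8.08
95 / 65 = 19 / 13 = 1.46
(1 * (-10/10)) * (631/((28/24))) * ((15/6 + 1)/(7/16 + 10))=-30288/167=-181.37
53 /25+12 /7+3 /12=2859 /700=4.08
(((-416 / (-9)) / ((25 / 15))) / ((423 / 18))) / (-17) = -832 / 11985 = -0.07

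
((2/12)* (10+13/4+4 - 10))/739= 29/17736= 0.00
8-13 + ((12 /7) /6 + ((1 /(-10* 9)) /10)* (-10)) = -4.70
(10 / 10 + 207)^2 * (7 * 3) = 908544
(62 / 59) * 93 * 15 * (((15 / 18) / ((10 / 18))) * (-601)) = -77970735 / 59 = -1321537.88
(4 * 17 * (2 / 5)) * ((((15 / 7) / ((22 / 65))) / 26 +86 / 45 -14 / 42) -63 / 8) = -2852753 / 17325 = -164.66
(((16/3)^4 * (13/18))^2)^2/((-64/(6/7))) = -1029018471658629890048/659002251789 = -1561479446.94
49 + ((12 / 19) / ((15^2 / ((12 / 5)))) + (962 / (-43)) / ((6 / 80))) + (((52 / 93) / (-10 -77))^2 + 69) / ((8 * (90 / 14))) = -119351084962732709 / 481358858193000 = -247.95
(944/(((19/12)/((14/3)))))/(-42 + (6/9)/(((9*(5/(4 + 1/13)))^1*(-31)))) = -719016480/10854301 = -66.24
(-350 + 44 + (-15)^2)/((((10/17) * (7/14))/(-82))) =112914/5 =22582.80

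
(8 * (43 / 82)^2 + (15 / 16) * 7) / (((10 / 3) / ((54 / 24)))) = 5.91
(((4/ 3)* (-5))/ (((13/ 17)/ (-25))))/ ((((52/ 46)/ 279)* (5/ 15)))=27272250/ 169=161374.26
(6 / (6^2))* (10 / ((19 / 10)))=50 / 57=0.88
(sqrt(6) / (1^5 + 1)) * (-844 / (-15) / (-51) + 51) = 38171 * sqrt(6) / 1530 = 61.11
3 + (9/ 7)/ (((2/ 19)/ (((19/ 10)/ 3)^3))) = 256321/ 42000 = 6.10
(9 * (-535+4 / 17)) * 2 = -163638 / 17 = -9625.76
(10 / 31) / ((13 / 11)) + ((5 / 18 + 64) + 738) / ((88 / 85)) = 775.20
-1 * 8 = -8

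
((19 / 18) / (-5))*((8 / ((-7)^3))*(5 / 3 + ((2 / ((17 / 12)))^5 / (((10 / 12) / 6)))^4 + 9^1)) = 1539470698061178554955586340463448448 / 117621397053009903531128833940625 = 13088.36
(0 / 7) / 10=0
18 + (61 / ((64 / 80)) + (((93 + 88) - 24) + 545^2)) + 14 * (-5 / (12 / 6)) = 1188965 / 4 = 297241.25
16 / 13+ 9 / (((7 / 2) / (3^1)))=814 / 91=8.95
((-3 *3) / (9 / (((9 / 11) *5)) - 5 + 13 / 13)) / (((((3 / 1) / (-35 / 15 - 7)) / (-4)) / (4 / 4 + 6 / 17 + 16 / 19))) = 397040 / 2907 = 136.58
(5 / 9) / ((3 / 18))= 10 / 3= 3.33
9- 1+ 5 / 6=8.83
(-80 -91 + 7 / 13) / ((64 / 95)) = -26315 / 104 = -253.03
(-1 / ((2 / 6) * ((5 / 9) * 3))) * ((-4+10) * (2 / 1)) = -108 / 5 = -21.60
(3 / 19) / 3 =1 / 19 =0.05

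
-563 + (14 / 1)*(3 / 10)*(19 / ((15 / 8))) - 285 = -20136 / 25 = -805.44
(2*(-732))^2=2143296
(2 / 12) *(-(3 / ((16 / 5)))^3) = -0.14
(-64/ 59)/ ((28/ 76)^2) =-23104/ 2891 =-7.99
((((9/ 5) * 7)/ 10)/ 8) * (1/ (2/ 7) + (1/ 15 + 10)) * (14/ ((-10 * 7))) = -8547/ 20000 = -0.43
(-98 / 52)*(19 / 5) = -931 / 130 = -7.16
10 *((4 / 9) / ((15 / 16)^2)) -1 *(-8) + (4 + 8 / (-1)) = 3668 / 405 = 9.06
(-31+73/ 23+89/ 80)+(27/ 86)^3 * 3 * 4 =-3853682491/ 146292880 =-26.34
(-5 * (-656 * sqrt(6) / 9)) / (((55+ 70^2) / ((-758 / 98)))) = -248624 * sqrt(6) / 437031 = -1.39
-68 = -68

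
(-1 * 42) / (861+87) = -7 / 158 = -0.04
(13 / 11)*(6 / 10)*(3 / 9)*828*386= 4154904 / 55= 75543.71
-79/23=-3.43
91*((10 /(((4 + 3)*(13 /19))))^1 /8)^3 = 857375 /529984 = 1.62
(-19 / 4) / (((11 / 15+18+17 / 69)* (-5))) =1311 / 26192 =0.05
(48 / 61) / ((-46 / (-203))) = 4872 / 1403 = 3.47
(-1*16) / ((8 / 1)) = -2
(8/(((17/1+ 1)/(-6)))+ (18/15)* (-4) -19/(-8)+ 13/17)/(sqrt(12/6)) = -8827* sqrt(2)/4080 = -3.06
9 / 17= 0.53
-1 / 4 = -0.25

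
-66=-66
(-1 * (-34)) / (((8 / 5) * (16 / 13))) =17.27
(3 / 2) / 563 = 3 / 1126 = 0.00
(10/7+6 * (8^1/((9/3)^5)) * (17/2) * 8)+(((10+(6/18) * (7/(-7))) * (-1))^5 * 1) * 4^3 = -9188969474/1701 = -5402098.46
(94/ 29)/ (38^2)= 47/ 20938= 0.00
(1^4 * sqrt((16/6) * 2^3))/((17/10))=80 * sqrt(3)/51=2.72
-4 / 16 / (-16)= 1 / 64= 0.02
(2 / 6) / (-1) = -1 / 3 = -0.33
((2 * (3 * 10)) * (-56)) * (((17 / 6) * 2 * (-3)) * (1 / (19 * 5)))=601.26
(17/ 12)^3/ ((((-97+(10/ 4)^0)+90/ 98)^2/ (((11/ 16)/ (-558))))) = -129757243/ 334875473455104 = -0.00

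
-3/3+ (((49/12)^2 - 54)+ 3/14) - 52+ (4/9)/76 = -1725715/19152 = -90.11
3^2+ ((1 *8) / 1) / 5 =53 / 5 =10.60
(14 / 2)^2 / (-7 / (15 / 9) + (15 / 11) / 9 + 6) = 1155 / 46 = 25.11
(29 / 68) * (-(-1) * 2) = 0.85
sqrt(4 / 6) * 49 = 49 * sqrt(6) / 3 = 40.01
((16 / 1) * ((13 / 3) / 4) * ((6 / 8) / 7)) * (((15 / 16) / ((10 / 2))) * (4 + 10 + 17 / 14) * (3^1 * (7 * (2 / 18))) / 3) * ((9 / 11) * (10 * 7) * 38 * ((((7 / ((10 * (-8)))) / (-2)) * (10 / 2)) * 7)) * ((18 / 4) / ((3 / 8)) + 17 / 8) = 4369606605 / 22528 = 193963.36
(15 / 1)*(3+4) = 105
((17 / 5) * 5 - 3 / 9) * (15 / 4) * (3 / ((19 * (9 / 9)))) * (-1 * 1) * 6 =-1125 / 19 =-59.21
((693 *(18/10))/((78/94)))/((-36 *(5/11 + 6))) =-119427/18460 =-6.47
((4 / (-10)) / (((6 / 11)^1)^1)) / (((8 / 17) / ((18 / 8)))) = -561 / 160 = -3.51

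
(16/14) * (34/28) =68/49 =1.39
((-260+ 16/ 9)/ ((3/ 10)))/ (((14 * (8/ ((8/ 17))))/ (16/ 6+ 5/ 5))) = -18260/ 1377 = -13.26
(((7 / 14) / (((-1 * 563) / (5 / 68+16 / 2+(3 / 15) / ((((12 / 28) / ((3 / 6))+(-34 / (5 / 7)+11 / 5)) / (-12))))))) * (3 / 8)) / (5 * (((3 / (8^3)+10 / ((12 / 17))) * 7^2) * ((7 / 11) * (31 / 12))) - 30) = -744424992 / 1561660220423675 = -0.00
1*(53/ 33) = 53/ 33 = 1.61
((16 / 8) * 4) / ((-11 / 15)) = -120 / 11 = -10.91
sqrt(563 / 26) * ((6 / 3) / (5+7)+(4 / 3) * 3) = 25 * sqrt(14638) / 156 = 19.39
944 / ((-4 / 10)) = -2360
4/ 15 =0.27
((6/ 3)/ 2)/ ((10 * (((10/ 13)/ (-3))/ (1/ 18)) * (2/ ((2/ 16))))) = -13/ 9600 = -0.00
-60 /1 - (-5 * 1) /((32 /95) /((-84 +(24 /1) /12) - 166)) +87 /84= -52363 /14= -3740.21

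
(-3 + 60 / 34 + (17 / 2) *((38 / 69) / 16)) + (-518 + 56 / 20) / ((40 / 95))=-114911089 / 93840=-1224.54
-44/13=-3.38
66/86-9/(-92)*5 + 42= 171123/3956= 43.26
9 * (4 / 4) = 9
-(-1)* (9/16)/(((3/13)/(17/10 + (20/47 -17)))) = -272649/7520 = -36.26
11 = 11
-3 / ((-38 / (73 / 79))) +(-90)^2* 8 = 194529819 / 3002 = 64800.07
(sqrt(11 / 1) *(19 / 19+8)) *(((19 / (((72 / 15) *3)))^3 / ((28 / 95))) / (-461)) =-81450625 *sqrt(11) / 535320576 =-0.50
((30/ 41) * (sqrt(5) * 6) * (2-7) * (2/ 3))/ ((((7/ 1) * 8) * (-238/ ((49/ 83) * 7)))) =525 * sqrt(5)/ 115702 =0.01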